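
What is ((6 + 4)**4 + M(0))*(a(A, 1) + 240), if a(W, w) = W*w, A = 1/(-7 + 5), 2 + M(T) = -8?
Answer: 2392605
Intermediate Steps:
M(T) = -10 (M(T) = -2 - 8 = -10)
A = -1/2 (A = 1/(-2) = -1/2 ≈ -0.50000)
((6 + 4)**4 + M(0))*(a(A, 1) + 240) = ((6 + 4)**4 - 10)*(-1/2*1 + 240) = (10**4 - 10)*(-1/2 + 240) = (10000 - 10)*(479/2) = 9990*(479/2) = 2392605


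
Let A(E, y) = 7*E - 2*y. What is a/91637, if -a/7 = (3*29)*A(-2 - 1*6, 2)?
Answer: 5220/13091 ≈ 0.39875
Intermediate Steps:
A(E, y) = -2*y + 7*E
a = 36540 (a = -7*3*29*(-2*2 + 7*(-2 - 1*6)) = -609*(-4 + 7*(-2 - 6)) = -609*(-4 + 7*(-8)) = -609*(-4 - 56) = -609*(-60) = -7*(-5220) = 36540)
a/91637 = 36540/91637 = 36540*(1/91637) = 5220/13091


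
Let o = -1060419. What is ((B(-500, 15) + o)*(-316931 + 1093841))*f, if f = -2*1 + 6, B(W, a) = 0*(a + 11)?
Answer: -3295400501160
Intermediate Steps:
B(W, a) = 0 (B(W, a) = 0*(11 + a) = 0)
f = 4 (f = -2 + 6 = 4)
((B(-500, 15) + o)*(-316931 + 1093841))*f = ((0 - 1060419)*(-316931 + 1093841))*4 = -1060419*776910*4 = -823850125290*4 = -3295400501160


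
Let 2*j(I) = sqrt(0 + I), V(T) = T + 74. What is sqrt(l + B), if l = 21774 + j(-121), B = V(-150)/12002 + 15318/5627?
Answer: sqrt(343681074705291880 + 86801238514342*I)/3972662 ≈ 147.57 + 0.018635*I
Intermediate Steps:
V(T) = 74 + T
B = 5394676/1986331 (B = (74 - 150)/12002 + 15318/5627 = -76*1/12002 + 15318*(1/5627) = -38/6001 + 15318/5627 = 5394676/1986331 ≈ 2.7159)
j(I) = sqrt(I)/2 (j(I) = sqrt(0 + I)/2 = sqrt(I)/2)
l = 21774 + 11*I/2 (l = 21774 + sqrt(-121)/2 = 21774 + (11*I)/2 = 21774 + 11*I/2 ≈ 21774.0 + 5.5*I)
sqrt(l + B) = sqrt((21774 + 11*I/2) + 5394676/1986331) = sqrt(43255765870/1986331 + 11*I/2)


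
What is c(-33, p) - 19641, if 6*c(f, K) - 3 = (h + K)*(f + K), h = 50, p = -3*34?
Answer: -36941/2 ≈ -18471.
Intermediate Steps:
p = -102
c(f, K) = ½ + (50 + K)*(K + f)/6 (c(f, K) = ½ + ((50 + K)*(f + K))/6 = ½ + ((50 + K)*(K + f))/6 = ½ + (50 + K)*(K + f)/6)
c(-33, p) - 19641 = (½ + (⅙)*(-102)² + (25/3)*(-102) + (25/3)*(-33) + (⅙)*(-102)*(-33)) - 19641 = (½ + (⅙)*10404 - 850 - 275 + 561) - 19641 = (½ + 1734 - 850 - 275 + 561) - 19641 = 2341/2 - 19641 = -36941/2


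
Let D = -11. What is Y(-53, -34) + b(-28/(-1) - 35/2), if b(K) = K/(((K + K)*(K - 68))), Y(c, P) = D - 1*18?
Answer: -3336/115 ≈ -29.009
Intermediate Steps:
Y(c, P) = -29 (Y(c, P) = -11 - 1*18 = -11 - 18 = -29)
b(K) = 1/(2*(-68 + K)) (b(K) = K/(((2*K)*(-68 + K))) = K/((2*K*(-68 + K))) = K*(1/(2*K*(-68 + K))) = 1/(2*(-68 + K)))
Y(-53, -34) + b(-28/(-1) - 35/2) = -29 + 1/(2*(-68 + (-28/(-1) - 35/2))) = -29 + 1/(2*(-68 + (-28*(-1) - 35*1/2))) = -29 + 1/(2*(-68 + (28 - 35/2))) = -29 + 1/(2*(-68 + 21/2)) = -29 + 1/(2*(-115/2)) = -29 + (1/2)*(-2/115) = -29 - 1/115 = -3336/115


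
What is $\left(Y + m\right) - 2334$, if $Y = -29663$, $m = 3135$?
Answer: $-28862$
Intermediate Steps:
$\left(Y + m\right) - 2334 = \left(-29663 + 3135\right) - 2334 = -26528 - 2334 = -28862$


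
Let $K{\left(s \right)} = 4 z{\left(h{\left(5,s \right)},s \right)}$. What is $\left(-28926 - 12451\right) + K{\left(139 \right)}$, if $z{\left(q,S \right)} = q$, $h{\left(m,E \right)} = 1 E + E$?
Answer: $-40265$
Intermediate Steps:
$h{\left(m,E \right)} = 2 E$ ($h{\left(m,E \right)} = E + E = 2 E$)
$K{\left(s \right)} = 8 s$ ($K{\left(s \right)} = 4 \cdot 2 s = 8 s$)
$\left(-28926 - 12451\right) + K{\left(139 \right)} = \left(-28926 - 12451\right) + 8 \cdot 139 = -41377 + 1112 = -40265$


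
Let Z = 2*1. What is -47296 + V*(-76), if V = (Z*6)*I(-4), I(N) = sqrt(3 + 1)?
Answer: -49120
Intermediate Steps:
I(N) = 2 (I(N) = sqrt(4) = 2)
Z = 2
V = 24 (V = (2*6)*2 = 12*2 = 24)
-47296 + V*(-76) = -47296 + 24*(-76) = -47296 - 1824 = -49120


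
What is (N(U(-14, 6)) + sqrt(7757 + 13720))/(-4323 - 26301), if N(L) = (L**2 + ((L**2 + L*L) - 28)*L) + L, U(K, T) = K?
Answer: 819/5104 - sqrt(21477)/30624 ≈ 0.15568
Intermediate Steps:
N(L) = L + L**2 + L*(-28 + 2*L**2) (N(L) = (L**2 + ((L**2 + L**2) - 28)*L) + L = (L**2 + (2*L**2 - 28)*L) + L = (L**2 + (-28 + 2*L**2)*L) + L = (L**2 + L*(-28 + 2*L**2)) + L = L + L**2 + L*(-28 + 2*L**2))
(N(U(-14, 6)) + sqrt(7757 + 13720))/(-4323 - 26301) = (-14*(-27 - 14 + 2*(-14)**2) + sqrt(7757 + 13720))/(-4323 - 26301) = (-14*(-27 - 14 + 2*196) + sqrt(21477))/(-30624) = (-14*(-27 - 14 + 392) + sqrt(21477))*(-1/30624) = (-14*351 + sqrt(21477))*(-1/30624) = (-4914 + sqrt(21477))*(-1/30624) = 819/5104 - sqrt(21477)/30624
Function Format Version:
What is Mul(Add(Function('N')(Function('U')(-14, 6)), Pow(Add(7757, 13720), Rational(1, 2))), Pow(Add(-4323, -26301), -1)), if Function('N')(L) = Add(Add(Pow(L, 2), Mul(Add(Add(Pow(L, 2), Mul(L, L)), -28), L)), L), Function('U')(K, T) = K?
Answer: Add(Rational(819, 5104), Mul(Rational(-1, 30624), Pow(21477, Rational(1, 2)))) ≈ 0.15568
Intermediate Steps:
Function('N')(L) = Add(L, Pow(L, 2), Mul(L, Add(-28, Mul(2, Pow(L, 2))))) (Function('N')(L) = Add(Add(Pow(L, 2), Mul(Add(Add(Pow(L, 2), Pow(L, 2)), -28), L)), L) = Add(Add(Pow(L, 2), Mul(Add(Mul(2, Pow(L, 2)), -28), L)), L) = Add(Add(Pow(L, 2), Mul(Add(-28, Mul(2, Pow(L, 2))), L)), L) = Add(Add(Pow(L, 2), Mul(L, Add(-28, Mul(2, Pow(L, 2))))), L) = Add(L, Pow(L, 2), Mul(L, Add(-28, Mul(2, Pow(L, 2))))))
Mul(Add(Function('N')(Function('U')(-14, 6)), Pow(Add(7757, 13720), Rational(1, 2))), Pow(Add(-4323, -26301), -1)) = Mul(Add(Mul(-14, Add(-27, -14, Mul(2, Pow(-14, 2)))), Pow(Add(7757, 13720), Rational(1, 2))), Pow(Add(-4323, -26301), -1)) = Mul(Add(Mul(-14, Add(-27, -14, Mul(2, 196))), Pow(21477, Rational(1, 2))), Pow(-30624, -1)) = Mul(Add(Mul(-14, Add(-27, -14, 392)), Pow(21477, Rational(1, 2))), Rational(-1, 30624)) = Mul(Add(Mul(-14, 351), Pow(21477, Rational(1, 2))), Rational(-1, 30624)) = Mul(Add(-4914, Pow(21477, Rational(1, 2))), Rational(-1, 30624)) = Add(Rational(819, 5104), Mul(Rational(-1, 30624), Pow(21477, Rational(1, 2))))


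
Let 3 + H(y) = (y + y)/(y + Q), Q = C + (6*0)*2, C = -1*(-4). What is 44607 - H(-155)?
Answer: 6735800/151 ≈ 44608.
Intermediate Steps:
C = 4
Q = 4 (Q = 4 + (6*0)*2 = 4 + 0*2 = 4 + 0 = 4)
H(y) = -3 + 2*y/(4 + y) (H(y) = -3 + (y + y)/(y + 4) = -3 + (2*y)/(4 + y) = -3 + 2*y/(4 + y))
44607 - H(-155) = 44607 - (-12 - 1*(-155))/(4 - 155) = 44607 - (-12 + 155)/(-151) = 44607 - (-1)*143/151 = 44607 - 1*(-143/151) = 44607 + 143/151 = 6735800/151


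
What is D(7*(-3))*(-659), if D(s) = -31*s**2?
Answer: 9009189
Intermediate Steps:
D(7*(-3))*(-659) = -31*(7*(-3))**2*(-659) = -31*(-21)**2*(-659) = -31*441*(-659) = -13671*(-659) = 9009189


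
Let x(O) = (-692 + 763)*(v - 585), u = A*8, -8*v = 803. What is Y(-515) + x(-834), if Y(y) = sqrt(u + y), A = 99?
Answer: -389293/8 + sqrt(277) ≈ -48645.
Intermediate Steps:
v = -803/8 (v = -1/8*803 = -803/8 ≈ -100.38)
u = 792 (u = 99*8 = 792)
x(O) = -389293/8 (x(O) = (-692 + 763)*(-803/8 - 585) = 71*(-5483/8) = -389293/8)
Y(y) = sqrt(792 + y)
Y(-515) + x(-834) = sqrt(792 - 515) - 389293/8 = sqrt(277) - 389293/8 = -389293/8 + sqrt(277)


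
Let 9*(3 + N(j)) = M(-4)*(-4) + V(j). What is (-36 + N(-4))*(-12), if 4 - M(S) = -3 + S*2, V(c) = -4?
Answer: 1660/3 ≈ 553.33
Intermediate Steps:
M(S) = 7 - 2*S (M(S) = 4 - (-3 + S*2) = 4 - (-3 + 2*S) = 4 + (3 - 2*S) = 7 - 2*S)
N(j) = -91/9 (N(j) = -3 + ((7 - 2*(-4))*(-4) - 4)/9 = -3 + ((7 + 8)*(-4) - 4)/9 = -3 + (15*(-4) - 4)/9 = -3 + (-60 - 4)/9 = -3 + (1/9)*(-64) = -3 - 64/9 = -91/9)
(-36 + N(-4))*(-12) = (-36 - 91/9)*(-12) = -415/9*(-12) = 1660/3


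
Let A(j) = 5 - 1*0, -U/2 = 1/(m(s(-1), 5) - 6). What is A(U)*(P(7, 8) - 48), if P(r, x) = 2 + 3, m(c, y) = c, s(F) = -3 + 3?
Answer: -215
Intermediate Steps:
s(F) = 0
P(r, x) = 5
U = ⅓ (U = -2/(0 - 6) = -2/(-6) = -2*(-⅙) = ⅓ ≈ 0.33333)
A(j) = 5 (A(j) = 5 + 0 = 5)
A(U)*(P(7, 8) - 48) = 5*(5 - 48) = 5*(-43) = -215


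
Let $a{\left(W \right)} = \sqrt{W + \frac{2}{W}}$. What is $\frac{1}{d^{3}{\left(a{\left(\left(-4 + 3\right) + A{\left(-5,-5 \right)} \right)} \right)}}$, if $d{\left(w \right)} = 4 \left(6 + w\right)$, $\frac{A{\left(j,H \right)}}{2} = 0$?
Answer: $\frac{1}{64 \left(6 + i \sqrt{3}\right)^{3}} \approx 4.2672 \cdot 10^{-5} - 4.7904 \cdot 10^{-5} i$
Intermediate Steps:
$A{\left(j,H \right)} = 0$ ($A{\left(j,H \right)} = 2 \cdot 0 = 0$)
$d{\left(w \right)} = 24 + 4 w$
$\frac{1}{d^{3}{\left(a{\left(\left(-4 + 3\right) + A{\left(-5,-5 \right)} \right)} \right)}} = \frac{1}{\left(24 + 4 \sqrt{\left(\left(-4 + 3\right) + 0\right) + \frac{2}{\left(-4 + 3\right) + 0}}\right)^{3}} = \frac{1}{\left(24 + 4 \sqrt{\left(-1 + 0\right) + \frac{2}{-1 + 0}}\right)^{3}} = \frac{1}{\left(24 + 4 \sqrt{-1 + \frac{2}{-1}}\right)^{3}} = \frac{1}{\left(24 + 4 \sqrt{-1 + 2 \left(-1\right)}\right)^{3}} = \frac{1}{\left(24 + 4 \sqrt{-1 - 2}\right)^{3}} = \frac{1}{\left(24 + 4 \sqrt{-3}\right)^{3}} = \frac{1}{\left(24 + 4 i \sqrt{3}\right)^{3}}$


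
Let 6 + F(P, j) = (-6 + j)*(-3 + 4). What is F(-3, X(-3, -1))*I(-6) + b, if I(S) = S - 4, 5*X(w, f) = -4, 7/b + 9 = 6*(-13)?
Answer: 11129/87 ≈ 127.92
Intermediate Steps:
b = -7/87 (b = 7/(-9 + 6*(-13)) = 7/(-9 - 78) = 7/(-87) = 7*(-1/87) = -7/87 ≈ -0.080460)
X(w, f) = -⅘ (X(w, f) = (⅕)*(-4) = -⅘)
F(P, j) = -12 + j (F(P, j) = -6 + (-6 + j)*(-3 + 4) = -6 + (-6 + j)*1 = -6 + (-6 + j) = -12 + j)
I(S) = -4 + S
F(-3, X(-3, -1))*I(-6) + b = (-12 - ⅘)*(-4 - 6) - 7/87 = -64/5*(-10) - 7/87 = 128 - 7/87 = 11129/87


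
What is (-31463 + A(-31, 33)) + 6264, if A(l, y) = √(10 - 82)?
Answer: -25199 + 6*I*√2 ≈ -25199.0 + 8.4853*I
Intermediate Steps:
A(l, y) = 6*I*√2 (A(l, y) = √(-72) = 6*I*√2)
(-31463 + A(-31, 33)) + 6264 = (-31463 + 6*I*√2) + 6264 = -25199 + 6*I*√2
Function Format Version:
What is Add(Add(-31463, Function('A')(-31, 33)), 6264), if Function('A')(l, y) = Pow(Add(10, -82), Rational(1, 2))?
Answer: Add(-25199, Mul(6, I, Pow(2, Rational(1, 2)))) ≈ Add(-25199., Mul(8.4853, I))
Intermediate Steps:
Function('A')(l, y) = Mul(6, I, Pow(2, Rational(1, 2))) (Function('A')(l, y) = Pow(-72, Rational(1, 2)) = Mul(6, I, Pow(2, Rational(1, 2))))
Add(Add(-31463, Function('A')(-31, 33)), 6264) = Add(Add(-31463, Mul(6, I, Pow(2, Rational(1, 2)))), 6264) = Add(-25199, Mul(6, I, Pow(2, Rational(1, 2))))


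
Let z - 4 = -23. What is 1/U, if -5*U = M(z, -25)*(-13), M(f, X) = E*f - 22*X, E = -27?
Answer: 5/13819 ≈ 0.00036182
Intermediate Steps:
z = -19 (z = 4 - 23 = -19)
M(f, X) = -27*f - 22*X
U = 13819/5 (U = -(-27*(-19) - 22*(-25))*(-13)/5 = -(513 + 550)*(-13)/5 = -1063*(-13)/5 = -1/5*(-13819) = 13819/5 ≈ 2763.8)
1/U = 1/(13819/5) = 5/13819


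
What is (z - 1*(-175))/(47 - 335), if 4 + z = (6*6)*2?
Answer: -27/32 ≈ -0.84375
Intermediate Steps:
z = 68 (z = -4 + (6*6)*2 = -4 + 36*2 = -4 + 72 = 68)
(z - 1*(-175))/(47 - 335) = (68 - 1*(-175))/(47 - 335) = (68 + 175)/(-288) = 243*(-1/288) = -27/32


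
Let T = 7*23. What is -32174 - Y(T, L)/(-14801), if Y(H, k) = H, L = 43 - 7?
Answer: -476207213/14801 ≈ -32174.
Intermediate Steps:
L = 36
T = 161
-32174 - Y(T, L)/(-14801) = -32174 - 161/(-14801) = -32174 - 161*(-1)/14801 = -32174 - 1*(-161/14801) = -32174 + 161/14801 = -476207213/14801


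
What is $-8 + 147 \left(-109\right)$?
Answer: $-16031$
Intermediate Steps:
$-8 + 147 \left(-109\right) = -8 - 16023 = -16031$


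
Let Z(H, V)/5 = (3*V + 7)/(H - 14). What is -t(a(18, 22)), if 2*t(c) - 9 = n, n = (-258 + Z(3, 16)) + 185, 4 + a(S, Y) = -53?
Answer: 89/2 ≈ 44.500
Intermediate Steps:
Z(H, V) = 5*(7 + 3*V)/(-14 + H) (Z(H, V) = 5*((3*V + 7)/(H - 14)) = 5*((7 + 3*V)/(-14 + H)) = 5*(7 + 3*V)/(-14 + H))
a(S, Y) = -57 (a(S, Y) = -4 - 53 = -57)
n = -98 (n = (-258 + 5*(7 + 3*16)/(-14 + 3)) + 185 = (-258 + 5*(7 + 48)/(-11)) + 185 = (-258 + 5*(-1/11)*55) + 185 = (-258 - 25) + 185 = -283 + 185 = -98)
t(c) = -89/2 (t(c) = 9/2 + (½)*(-98) = 9/2 - 49 = -89/2)
-t(a(18, 22)) = -1*(-89/2) = 89/2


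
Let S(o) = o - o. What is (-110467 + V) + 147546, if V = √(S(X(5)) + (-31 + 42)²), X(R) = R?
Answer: 37090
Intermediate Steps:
S(o) = 0
V = 11 (V = √(0 + (-31 + 42)²) = √(0 + 11²) = √(0 + 121) = √121 = 11)
(-110467 + V) + 147546 = (-110467 + 11) + 147546 = -110456 + 147546 = 37090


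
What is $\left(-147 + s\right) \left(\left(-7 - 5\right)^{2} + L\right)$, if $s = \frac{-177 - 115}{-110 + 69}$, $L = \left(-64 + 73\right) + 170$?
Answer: $- \frac{1852405}{41} \approx -45181.0$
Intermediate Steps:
$L = 179$ ($L = 9 + 170 = 179$)
$s = \frac{292}{41}$ ($s = - \frac{292}{-41} = \left(-292\right) \left(- \frac{1}{41}\right) = \frac{292}{41} \approx 7.1219$)
$\left(-147 + s\right) \left(\left(-7 - 5\right)^{2} + L\right) = \left(-147 + \frac{292}{41}\right) \left(\left(-7 - 5\right)^{2} + 179\right) = - \frac{5735 \left(\left(-12\right)^{2} + 179\right)}{41} = - \frac{5735 \left(144 + 179\right)}{41} = \left(- \frac{5735}{41}\right) 323 = - \frac{1852405}{41}$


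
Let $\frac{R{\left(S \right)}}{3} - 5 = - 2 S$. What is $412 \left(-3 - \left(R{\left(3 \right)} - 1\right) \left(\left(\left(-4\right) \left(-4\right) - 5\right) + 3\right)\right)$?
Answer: $21836$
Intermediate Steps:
$R{\left(S \right)} = 15 - 6 S$ ($R{\left(S \right)} = 15 + 3 \left(- 2 S\right) = 15 - 6 S$)
$412 \left(-3 - \left(R{\left(3 \right)} - 1\right) \left(\left(\left(-4\right) \left(-4\right) - 5\right) + 3\right)\right) = 412 \left(-3 - \left(\left(15 - 18\right) - 1\right) \left(\left(\left(-4\right) \left(-4\right) - 5\right) + 3\right)\right) = 412 \left(-3 - \left(\left(15 - 18\right) - 1\right) \left(\left(16 - 5\right) + 3\right)\right) = 412 \left(-3 - \left(-3 - 1\right) \left(11 + 3\right)\right) = 412 \left(-3 - \left(-4\right) 14\right) = 412 \left(-3 - -56\right) = 412 \left(-3 + 56\right) = 412 \cdot 53 = 21836$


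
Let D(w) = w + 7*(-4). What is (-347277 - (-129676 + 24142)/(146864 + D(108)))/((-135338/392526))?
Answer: 122138212934511/121262848 ≈ 1.0072e+6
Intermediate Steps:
D(w) = -28 + w (D(w) = w - 28 = -28 + w)
(-347277 - (-129676 + 24142)/(146864 + D(108)))/((-135338/392526)) = (-347277 - (-129676 + 24142)/(146864 + (-28 + 108)))/((-135338/392526)) = (-347277 - (-105534)/(146864 + 80))/((-135338*1/392526)) = (-347277 - (-105534)/146944)/(-67669/196263) = (-347277 - (-105534)/146944)*(-196263/67669) = (-347277 - 1*(-1287/1792))*(-196263/67669) = (-347277 + 1287/1792)*(-196263/67669) = -622319097/1792*(-196263/67669) = 122138212934511/121262848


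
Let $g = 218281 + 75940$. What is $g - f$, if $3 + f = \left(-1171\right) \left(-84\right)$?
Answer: $195860$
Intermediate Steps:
$g = 294221$
$f = 98361$ ($f = -3 - -98364 = -3 + 98364 = 98361$)
$g - f = 294221 - 98361 = 195860$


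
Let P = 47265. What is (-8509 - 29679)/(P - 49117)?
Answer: 9547/463 ≈ 20.620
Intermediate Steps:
(-8509 - 29679)/(P - 49117) = (-8509 - 29679)/(47265 - 49117) = -38188/(-1852) = -38188*(-1/1852) = 9547/463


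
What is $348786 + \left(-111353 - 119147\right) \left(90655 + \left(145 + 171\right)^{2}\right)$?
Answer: $-43912436714$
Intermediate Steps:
$348786 + \left(-111353 - 119147\right) \left(90655 + \left(145 + 171\right)^{2}\right) = 348786 - 230500 \left(90655 + 316^{2}\right) = 348786 - 230500 \left(90655 + 99856\right) = 348786 - 43912785500 = -43912436714$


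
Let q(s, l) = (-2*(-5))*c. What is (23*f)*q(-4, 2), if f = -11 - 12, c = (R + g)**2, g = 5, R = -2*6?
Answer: -259210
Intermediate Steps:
R = -12
c = 49 (c = (-12 + 5)**2 = (-7)**2 = 49)
q(s, l) = 490 (q(s, l) = -2*(-5)*49 = 10*49 = 490)
f = -23
(23*f)*q(-4, 2) = (23*(-23))*490 = -529*490 = -259210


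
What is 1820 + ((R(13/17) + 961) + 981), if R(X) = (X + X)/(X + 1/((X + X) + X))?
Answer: 1497783/398 ≈ 3763.3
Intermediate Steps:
R(X) = 2*X/(X + 1/(3*X)) (R(X) = (2*X)/(X + 1/(2*X + X)) = (2*X)/(X + 1/(3*X)) = 2*X/(X + 1/(3*X)))
1820 + ((R(13/17) + 961) + 981) = 1820 + ((6*(13/17)²/(1 + 3*(13/17)²) + 961) + 981) = 1820 + ((6*(169/289)/(1 + 3*(169/289)) + 961) + 981) = 1820 + ((6*(169/289)/(1 + 507/289) + 961) + 981) = 1820 + ((6*(169/289)/(796/289) + 961) + 981) = 1820 + ((6*(169/289)*(289/796) + 961) + 981) = 1820 + ((507/398 + 961) + 981) = 1820 + (382985/398 + 981) = 1820 + 773423/398 = 1497783/398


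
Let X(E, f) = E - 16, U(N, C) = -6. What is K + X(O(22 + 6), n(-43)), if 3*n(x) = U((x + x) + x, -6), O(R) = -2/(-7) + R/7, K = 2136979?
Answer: 14958771/7 ≈ 2.1370e+6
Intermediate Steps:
O(R) = 2/7 + R/7 (O(R) = -2*(-⅐) + R*(⅐) = 2/7 + R/7)
n(x) = -2 (n(x) = (⅓)*(-6) = -2)
X(E, f) = -16 + E
K + X(O(22 + 6), n(-43)) = 2136979 + (-16 + (2/7 + (22 + 6)/7)) = 2136979 + (-16 + (2/7 + (⅐)*28)) = 2136979 + (-16 + (2/7 + 4)) = 2136979 + (-16 + 30/7) = 2136979 - 82/7 = 14958771/7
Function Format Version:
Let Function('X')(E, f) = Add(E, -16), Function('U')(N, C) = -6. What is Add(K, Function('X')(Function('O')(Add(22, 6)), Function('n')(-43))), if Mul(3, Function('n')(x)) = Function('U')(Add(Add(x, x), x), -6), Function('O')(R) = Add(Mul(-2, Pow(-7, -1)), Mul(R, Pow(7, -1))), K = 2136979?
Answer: Rational(14958771, 7) ≈ 2.1370e+6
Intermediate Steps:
Function('O')(R) = Add(Rational(2, 7), Mul(Rational(1, 7), R)) (Function('O')(R) = Add(Mul(-2, Rational(-1, 7)), Mul(R, Rational(1, 7))) = Add(Rational(2, 7), Mul(Rational(1, 7), R)))
Function('n')(x) = -2 (Function('n')(x) = Mul(Rational(1, 3), -6) = -2)
Function('X')(E, f) = Add(-16, E)
Add(K, Function('X')(Function('O')(Add(22, 6)), Function('n')(-43))) = Add(2136979, Add(-16, Add(Rational(2, 7), Mul(Rational(1, 7), Add(22, 6))))) = Add(2136979, Add(-16, Add(Rational(2, 7), Mul(Rational(1, 7), 28)))) = Add(2136979, Add(-16, Add(Rational(2, 7), 4))) = Add(2136979, Add(-16, Rational(30, 7))) = Add(2136979, Rational(-82, 7)) = Rational(14958771, 7)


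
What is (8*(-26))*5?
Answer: -1040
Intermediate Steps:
(8*(-26))*5 = -208*5 = -1040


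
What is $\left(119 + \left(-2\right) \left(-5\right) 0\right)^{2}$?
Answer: $14161$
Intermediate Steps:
$\left(119 + \left(-2\right) \left(-5\right) 0\right)^{2} = \left(119 + 10 \cdot 0\right)^{2} = \left(119 + 0\right)^{2} = 119^{2} = 14161$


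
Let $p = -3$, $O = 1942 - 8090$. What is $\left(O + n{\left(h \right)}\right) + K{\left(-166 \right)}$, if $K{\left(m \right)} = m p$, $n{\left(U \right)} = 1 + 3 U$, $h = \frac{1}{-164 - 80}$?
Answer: $- \frac{1378359}{244} \approx -5649.0$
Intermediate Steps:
$O = -6148$ ($O = 1942 - 8090 = -6148$)
$h = - \frac{1}{244}$ ($h = \frac{1}{-244} = - \frac{1}{244} \approx -0.0040984$)
$K{\left(m \right)} = - 3 m$ ($K{\left(m \right)} = m \left(-3\right) = - 3 m$)
$\left(O + n{\left(h \right)}\right) + K{\left(-166 \right)} = \left(-6148 + \left(1 + 3 \left(- \frac{1}{244}\right)\right)\right) - -498 = \left(-6148 + \left(1 - \frac{3}{244}\right)\right) + 498 = \left(-6148 + \frac{241}{244}\right) + 498 = - \frac{1499871}{244} + 498 = - \frac{1378359}{244}$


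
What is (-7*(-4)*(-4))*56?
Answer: -6272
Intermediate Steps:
(-7*(-4)*(-4))*56 = (28*(-4))*56 = -112*56 = -6272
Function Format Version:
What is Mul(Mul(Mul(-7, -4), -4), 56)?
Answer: -6272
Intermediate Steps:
Mul(Mul(Mul(-7, -4), -4), 56) = Mul(Mul(28, -4), 56) = Mul(-112, 56) = -6272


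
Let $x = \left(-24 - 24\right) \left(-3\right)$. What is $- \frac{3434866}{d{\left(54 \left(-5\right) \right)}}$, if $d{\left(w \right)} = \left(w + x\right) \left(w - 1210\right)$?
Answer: $- \frac{1717433}{93240} \approx -18.419$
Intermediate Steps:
$x = 144$ ($x = \left(-48\right) \left(-3\right) = 144$)
$d{\left(w \right)} = \left(-1210 + w\right) \left(144 + w\right)$ ($d{\left(w \right)} = \left(w + 144\right) \left(w - 1210\right) = \left(144 + w\right) \left(-1210 + w\right) = \left(-1210 + w\right) \left(144 + w\right)$)
$- \frac{3434866}{d{\left(54 \left(-5\right) \right)}} = - \frac{3434866}{-174240 + \left(54 \left(-5\right)\right)^{2} - 1066 \cdot 54 \left(-5\right)} = - \frac{3434866}{-174240 + \left(-270\right)^{2} - -287820} = - \frac{3434866}{-174240 + 72900 + 287820} = - \frac{3434866}{186480} = \left(-3434866\right) \frac{1}{186480} = - \frac{1717433}{93240}$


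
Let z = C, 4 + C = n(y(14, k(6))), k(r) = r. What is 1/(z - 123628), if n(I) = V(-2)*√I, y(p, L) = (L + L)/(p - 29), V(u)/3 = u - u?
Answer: -1/123632 ≈ -8.0885e-6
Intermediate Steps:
V(u) = 0 (V(u) = 3*(u - u) = 3*0 = 0)
y(p, L) = 2*L/(-29 + p) (y(p, L) = (2*L)/(-29 + p) = 2*L/(-29 + p))
n(I) = 0 (n(I) = 0*√I = 0)
C = -4 (C = -4 + 0 = -4)
z = -4
1/(z - 123628) = 1/(-4 - 123628) = 1/(-123632) = -1/123632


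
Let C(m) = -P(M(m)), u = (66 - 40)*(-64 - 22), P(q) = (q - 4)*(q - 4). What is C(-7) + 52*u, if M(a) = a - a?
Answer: -116288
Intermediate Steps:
M(a) = 0
P(q) = (-4 + q)² (P(q) = (-4 + q)*(-4 + q) = (-4 + q)²)
u = -2236 (u = 26*(-86) = -2236)
C(m) = -16 (C(m) = -(-4 + 0)² = -1*(-4)² = -1*16 = -16)
C(-7) + 52*u = -16 + 52*(-2236) = -16 - 116272 = -116288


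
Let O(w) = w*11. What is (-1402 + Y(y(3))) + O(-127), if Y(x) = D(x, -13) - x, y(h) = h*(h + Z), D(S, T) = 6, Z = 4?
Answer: -2814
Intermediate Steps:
y(h) = h*(4 + h) (y(h) = h*(h + 4) = h*(4 + h))
O(w) = 11*w
Y(x) = 6 - x
(-1402 + Y(y(3))) + O(-127) = (-1402 + (6 - 3*(4 + 3))) + 11*(-127) = (-1402 + (6 - 3*7)) - 1397 = (-1402 + (6 - 1*21)) - 1397 = (-1402 + (6 - 21)) - 1397 = (-1402 - 15) - 1397 = -1417 - 1397 = -2814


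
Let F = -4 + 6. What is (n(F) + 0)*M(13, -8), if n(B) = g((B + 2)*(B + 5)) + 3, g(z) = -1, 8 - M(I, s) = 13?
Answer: -10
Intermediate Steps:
M(I, s) = -5 (M(I, s) = 8 - 1*13 = 8 - 13 = -5)
F = 2
n(B) = 2 (n(B) = -1 + 3 = 2)
(n(F) + 0)*M(13, -8) = (2 + 0)*(-5) = 2*(-5) = -10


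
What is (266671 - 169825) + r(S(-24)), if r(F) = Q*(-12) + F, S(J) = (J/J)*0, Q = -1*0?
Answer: 96846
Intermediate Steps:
Q = 0
S(J) = 0 (S(J) = 1*0 = 0)
r(F) = F (r(F) = 0*(-12) + F = 0 + F = F)
(266671 - 169825) + r(S(-24)) = (266671 - 169825) + 0 = 96846 + 0 = 96846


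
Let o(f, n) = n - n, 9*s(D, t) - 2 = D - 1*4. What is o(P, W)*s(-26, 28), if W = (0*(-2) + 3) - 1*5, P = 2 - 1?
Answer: 0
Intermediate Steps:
P = 1
W = -2 (W = (0 + 3) - 5 = 3 - 5 = -2)
s(D, t) = -2/9 + D/9 (s(D, t) = 2/9 + (D - 1*4)/9 = 2/9 + (D - 4)/9 = 2/9 + (-4 + D)/9 = 2/9 + (-4/9 + D/9) = -2/9 + D/9)
o(f, n) = 0
o(P, W)*s(-26, 28) = 0*(-2/9 + (⅑)*(-26)) = 0*(-2/9 - 26/9) = 0*(-28/9) = 0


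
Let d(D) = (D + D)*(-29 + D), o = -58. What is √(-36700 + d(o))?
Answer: 4*I*√1663 ≈ 163.12*I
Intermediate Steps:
d(D) = 2*D*(-29 + D) (d(D) = (2*D)*(-29 + D) = 2*D*(-29 + D))
√(-36700 + d(o)) = √(-36700 + 2*(-58)*(-29 - 58)) = √(-36700 + 2*(-58)*(-87)) = √(-36700 + 10092) = √(-26608) = 4*I*√1663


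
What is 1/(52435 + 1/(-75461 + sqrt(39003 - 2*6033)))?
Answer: 298582486271579/15656172663693447331 + 3*sqrt(2993)/15656172663693447331 ≈ 1.9071e-5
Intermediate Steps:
1/(52435 + 1/(-75461 + sqrt(39003 - 2*6033))) = 1/(52435 + 1/(-75461 + sqrt(39003 - 12066))) = 1/(52435 + 1/(-75461 + sqrt(26937))) = 1/(52435 + 1/(-75461 + 3*sqrt(2993)))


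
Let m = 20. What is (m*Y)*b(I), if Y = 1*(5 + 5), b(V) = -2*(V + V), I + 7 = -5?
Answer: 9600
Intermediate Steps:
I = -12 (I = -7 - 5 = -12)
b(V) = -4*V
Y = 10 (Y = 1*10 = 10)
(m*Y)*b(I) = (20*10)*(-4*(-12)) = 200*48 = 9600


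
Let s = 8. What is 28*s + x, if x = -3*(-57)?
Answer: 395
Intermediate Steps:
x = 171
28*s + x = 28*8 + 171 = 224 + 171 = 395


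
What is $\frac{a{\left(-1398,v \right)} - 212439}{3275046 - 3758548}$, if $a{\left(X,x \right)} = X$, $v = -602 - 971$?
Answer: $\frac{213837}{483502} \approx 0.44227$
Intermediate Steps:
$v = -1573$ ($v = -602 - 971 = -1573$)
$\frac{a{\left(-1398,v \right)} - 212439}{3275046 - 3758548} = \frac{-1398 - 212439}{3275046 - 3758548} = - \frac{213837}{-483502} = \left(-213837\right) \left(- \frac{1}{483502}\right) = \frac{213837}{483502}$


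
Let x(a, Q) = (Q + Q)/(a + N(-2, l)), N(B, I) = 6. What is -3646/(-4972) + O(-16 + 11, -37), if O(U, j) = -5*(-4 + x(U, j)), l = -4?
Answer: 971363/2486 ≈ 390.73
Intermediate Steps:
x(a, Q) = 2*Q/(6 + a) (x(a, Q) = (Q + Q)/(a + 6) = (2*Q)/(6 + a) = 2*Q/(6 + a))
O(U, j) = 20 - 10*j/(6 + U) (O(U, j) = -5*(-4 + 2*j/(6 + U)) = 20 - 10*j/(6 + U))
-3646/(-4972) + O(-16 + 11, -37) = -3646/(-4972) + 10*(12 - 1*(-37) + 2*(-16 + 11))/(6 + (-16 + 11)) = -3646*(-1/4972) + 10*(12 + 37 + 2*(-5))/(6 - 5) = 1823/2486 + 10*(12 + 37 - 10)/1 = 1823/2486 + 10*1*39 = 1823/2486 + 390 = 971363/2486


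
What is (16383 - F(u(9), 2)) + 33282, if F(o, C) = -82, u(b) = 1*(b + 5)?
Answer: 49747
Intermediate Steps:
u(b) = 5 + b (u(b) = 1*(5 + b) = 5 + b)
(16383 - F(u(9), 2)) + 33282 = (16383 - 1*(-82)) + 33282 = (16383 + 82) + 33282 = 16465 + 33282 = 49747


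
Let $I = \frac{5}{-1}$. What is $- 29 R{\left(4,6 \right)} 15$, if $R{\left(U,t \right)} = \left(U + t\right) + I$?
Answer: $-2175$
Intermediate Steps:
$I = -5$ ($I = 5 \left(-1\right) = -5$)
$R{\left(U,t \right)} = -5 + U + t$ ($R{\left(U,t \right)} = \left(U + t\right) - 5 = -5 + U + t$)
$- 29 R{\left(4,6 \right)} 15 = - 29 \left(-5 + 4 + 6\right) 15 = \left(-29\right) 5 \cdot 15 = \left(-145\right) 15 = -2175$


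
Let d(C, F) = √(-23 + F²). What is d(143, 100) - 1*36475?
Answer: -36475 + √9977 ≈ -36375.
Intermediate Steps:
d(143, 100) - 1*36475 = √(-23 + 100²) - 1*36475 = √(-23 + 10000) - 36475 = √9977 - 36475 = -36475 + √9977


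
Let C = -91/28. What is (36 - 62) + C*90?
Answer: -637/2 ≈ -318.50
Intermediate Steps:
C = -13/4 (C = -91*1/28 = -13/4 ≈ -3.2500)
(36 - 62) + C*90 = (36 - 62) - 13/4*90 = -26 - 585/2 = -637/2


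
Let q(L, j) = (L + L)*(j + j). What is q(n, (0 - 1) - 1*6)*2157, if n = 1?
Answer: -60396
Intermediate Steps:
q(L, j) = 4*L*j (q(L, j) = (2*L)*(2*j) = 4*L*j)
q(n, (0 - 1) - 1*6)*2157 = (4*1*((0 - 1) - 1*6))*2157 = (4*1*(-1 - 6))*2157 = (4*1*(-7))*2157 = -28*2157 = -60396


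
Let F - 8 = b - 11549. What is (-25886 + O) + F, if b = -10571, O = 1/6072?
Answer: -291443855/6072 ≈ -47998.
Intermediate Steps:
O = 1/6072 ≈ 0.00016469
F = -22112 (F = 8 + (-10571 - 11549) = 8 - 22120 = -22112)
(-25886 + O) + F = (-25886 + 1/6072) - 22112 = -157179791/6072 - 22112 = -291443855/6072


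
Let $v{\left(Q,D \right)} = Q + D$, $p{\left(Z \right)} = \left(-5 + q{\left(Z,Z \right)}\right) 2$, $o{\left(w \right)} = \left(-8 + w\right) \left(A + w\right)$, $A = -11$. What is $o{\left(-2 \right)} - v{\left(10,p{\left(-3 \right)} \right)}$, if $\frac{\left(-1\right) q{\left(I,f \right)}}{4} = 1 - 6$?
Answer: $90$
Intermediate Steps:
$q{\left(I,f \right)} = 20$ ($q{\left(I,f \right)} = - 4 \left(1 - 6\right) = \left(-4\right) \left(-5\right) = 20$)
$o{\left(w \right)} = \left(-11 + w\right) \left(-8 + w\right)$ ($o{\left(w \right)} = \left(-8 + w\right) \left(-11 + w\right) = \left(-11 + w\right) \left(-8 + w\right)$)
$p{\left(Z \right)} = 30$ ($p{\left(Z \right)} = \left(-5 + 20\right) 2 = 15 \cdot 2 = 30$)
$v{\left(Q,D \right)} = D + Q$
$o{\left(-2 \right)} - v{\left(10,p{\left(-3 \right)} \right)} = \left(88 + \left(-2\right)^{2} - -38\right) - \left(30 + 10\right) = \left(88 + 4 + 38\right) - 40 = 130 - 40 = 90$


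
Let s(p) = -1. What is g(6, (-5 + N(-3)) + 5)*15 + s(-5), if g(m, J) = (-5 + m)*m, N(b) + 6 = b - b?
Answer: 89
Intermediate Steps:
N(b) = -6 (N(b) = -6 + (b - b) = -6 + 0 = -6)
g(m, J) = m*(-5 + m)
g(6, (-5 + N(-3)) + 5)*15 + s(-5) = (6*(-5 + 6))*15 - 1 = (6*1)*15 - 1 = 6*15 - 1 = 90 - 1 = 89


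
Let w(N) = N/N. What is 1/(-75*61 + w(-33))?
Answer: -1/4574 ≈ -0.00021863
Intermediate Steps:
w(N) = 1
1/(-75*61 + w(-33)) = 1/(-75*61 + 1) = 1/(-4575 + 1) = 1/(-4574) = -1/4574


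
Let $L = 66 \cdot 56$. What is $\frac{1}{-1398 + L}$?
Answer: $\frac{1}{2298} \approx 0.00043516$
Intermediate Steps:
$L = 3696$
$\frac{1}{-1398 + L} = \frac{1}{-1398 + 3696} = \frac{1}{2298}$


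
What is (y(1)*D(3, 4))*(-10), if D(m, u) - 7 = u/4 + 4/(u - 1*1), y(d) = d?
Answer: -280/3 ≈ -93.333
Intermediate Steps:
D(m, u) = 7 + 4/(-1 + u) + u/4 (D(m, u) = 7 + (u/4 + 4/(u - 1*1)) = 7 + (u*(¼) + 4/(u - 1)) = 7 + (u/4 + 4/(-1 + u)) = 7 + (4/(-1 + u) + u/4) = 7 + 4/(-1 + u) + u/4)
(y(1)*D(3, 4))*(-10) = (1*((-12 + 4² + 27*4)/(4*(-1 + 4))))*(-10) = (1*((¼)*(-12 + 16 + 108)/3))*(-10) = (1*((¼)*(⅓)*112))*(-10) = (1*(28/3))*(-10) = (28/3)*(-10) = -280/3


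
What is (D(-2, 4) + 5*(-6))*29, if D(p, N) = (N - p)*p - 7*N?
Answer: -2030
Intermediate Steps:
D(p, N) = -7*N + p*(N - p) (D(p, N) = p*(N - p) - 7*N = -7*N + p*(N - p))
(D(-2, 4) + 5*(-6))*29 = ((-1*(-2)² - 7*4 + 4*(-2)) + 5*(-6))*29 = ((-1*4 - 28 - 8) - 30)*29 = ((-4 - 28 - 8) - 30)*29 = (-40 - 30)*29 = -70*29 = -2030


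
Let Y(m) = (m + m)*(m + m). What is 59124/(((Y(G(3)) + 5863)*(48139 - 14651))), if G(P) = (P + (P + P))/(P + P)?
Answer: 1137/3781568 ≈ 0.00030067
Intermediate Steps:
G(P) = 3/2 (G(P) = (P + 2*P)/((2*P)) = (3*P)*(1/(2*P)) = 3/2)
Y(m) = 4*m² (Y(m) = (2*m)*(2*m) = 4*m²)
59124/(((Y(G(3)) + 5863)*(48139 - 14651))) = 59124/(((4*(3/2)² + 5863)*(48139 - 14651))) = 59124/(((4*(9/4) + 5863)*33488)) = 59124/(((9 + 5863)*33488)) = 59124/((5872*33488)) = 59124/196641536 = 59124*(1/196641536) = 1137/3781568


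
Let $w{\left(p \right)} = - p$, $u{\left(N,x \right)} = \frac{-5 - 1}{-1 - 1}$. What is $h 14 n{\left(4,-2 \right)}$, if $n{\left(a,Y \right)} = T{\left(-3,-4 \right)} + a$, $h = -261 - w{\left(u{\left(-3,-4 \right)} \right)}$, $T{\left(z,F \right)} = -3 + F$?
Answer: $10836$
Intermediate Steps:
$u{\left(N,x \right)} = 3$ ($u{\left(N,x \right)} = - \frac{6}{-2} = \left(-6\right) \left(- \frac{1}{2}\right) = 3$)
$h = -258$ ($h = -261 - \left(-1\right) 3 = -261 - -3 = -261 + 3 = -258$)
$n{\left(a,Y \right)} = -7 + a$ ($n{\left(a,Y \right)} = \left(-3 - 4\right) + a = -7 + a$)
$h 14 n{\left(4,-2 \right)} = - 258 \cdot 14 \left(-7 + 4\right) = - 258 \cdot 14 \left(-3\right) = \left(-258\right) \left(-42\right) = 10836$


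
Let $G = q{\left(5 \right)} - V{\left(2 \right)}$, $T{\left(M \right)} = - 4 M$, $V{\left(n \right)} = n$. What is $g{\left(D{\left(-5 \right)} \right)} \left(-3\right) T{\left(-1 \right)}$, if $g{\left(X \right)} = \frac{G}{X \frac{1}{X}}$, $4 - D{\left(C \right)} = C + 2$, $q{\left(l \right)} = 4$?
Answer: $-24$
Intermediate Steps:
$D{\left(C \right)} = 2 - C$ ($D{\left(C \right)} = 4 - \left(C + 2\right) = 4 - \left(2 + C\right) = 2 - C$)
$G = 2$ ($G = 4 - 2 = 2$)
$g{\left(X \right)} = 2$ ($g{\left(X \right)} = \frac{2}{X \frac{1}{X}} = \frac{2}{1} = 2 \cdot 1 = 2$)
$g{\left(D{\left(-5 \right)} \right)} \left(-3\right) T{\left(-1 \right)} = 2 \left(-3\right) \left(\left(-4\right) \left(-1\right)\right) = \left(-6\right) 4 = -24$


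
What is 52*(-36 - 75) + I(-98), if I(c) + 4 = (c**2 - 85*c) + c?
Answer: 12060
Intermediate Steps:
I(c) = -4 + c**2 - 84*c (I(c) = -4 + ((c**2 - 85*c) + c) = -4 + (c**2 - 84*c) = -4 + c**2 - 84*c)
52*(-36 - 75) + I(-98) = 52*(-36 - 75) + (-4 + (-98)**2 - 84*(-98)) = 52*(-111) + (-4 + 9604 + 8232) = -5772 + 17832 = 12060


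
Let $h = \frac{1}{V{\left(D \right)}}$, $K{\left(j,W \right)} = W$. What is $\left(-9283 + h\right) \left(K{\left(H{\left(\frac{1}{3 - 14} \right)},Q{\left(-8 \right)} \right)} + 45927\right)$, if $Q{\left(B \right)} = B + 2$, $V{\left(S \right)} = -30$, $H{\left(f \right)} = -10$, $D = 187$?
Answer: $- \frac{4262861737}{10} \approx -4.2629 \cdot 10^{8}$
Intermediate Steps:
$Q{\left(B \right)} = 2 + B$
$h = - \frac{1}{30}$ ($h = \frac{1}{-30} = - \frac{1}{30} \approx -0.033333$)
$\left(-9283 + h\right) \left(K{\left(H{\left(\frac{1}{3 - 14} \right)},Q{\left(-8 \right)} \right)} + 45927\right) = \left(-9283 - \frac{1}{30}\right) \left(\left(2 - 8\right) + 45927\right) = - \frac{278491 \left(-6 + 45927\right)}{30} = \left(- \frac{278491}{30}\right) 45921 = - \frac{4262861737}{10}$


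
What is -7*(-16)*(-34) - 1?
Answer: -3809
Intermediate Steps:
-7*(-16)*(-34) - 1 = 112*(-34) - 1 = -3808 - 1 = -3809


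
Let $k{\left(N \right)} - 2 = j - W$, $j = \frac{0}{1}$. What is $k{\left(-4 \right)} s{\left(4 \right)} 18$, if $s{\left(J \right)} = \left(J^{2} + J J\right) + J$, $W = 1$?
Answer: $648$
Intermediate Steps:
$j = 0$ ($j = 0 \cdot 1 = 0$)
$s{\left(J \right)} = J + 2 J^{2}$ ($s{\left(J \right)} = \left(J^{2} + J^{2}\right) + J = 2 J^{2} + J = J + 2 J^{2}$)
$k{\left(N \right)} = 1$ ($k{\left(N \right)} = 2 + \left(0 - 1\right) = 2 - 1 = 1$)
$k{\left(-4 \right)} s{\left(4 \right)} 18 = 1 \cdot 4 \left(1 + 2 \cdot 4\right) 18 = 1 \cdot 4 \left(1 + 8\right) 18 = 1 \cdot 4 \cdot 9 \cdot 18 = 1 \cdot 36 \cdot 18 = 36 \cdot 18 = 648$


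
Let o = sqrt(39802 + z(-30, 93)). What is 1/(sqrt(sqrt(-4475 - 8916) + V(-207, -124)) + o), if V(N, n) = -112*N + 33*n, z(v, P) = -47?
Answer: 1/(sqrt(39755) + sqrt(19092 + I*sqrt(13391))) ≈ 0.0029624 - 3.67e-6*I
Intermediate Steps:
o = sqrt(39755) (o = sqrt(39802 - 47) = sqrt(39755) ≈ 199.39)
1/(sqrt(sqrt(-4475 - 8916) + V(-207, -124)) + o) = 1/(sqrt(sqrt(-4475 - 8916) + (-112*(-207) + 33*(-124))) + sqrt(39755)) = 1/(sqrt(sqrt(-13391) + (23184 - 4092)) + sqrt(39755)) = 1/(sqrt(I*sqrt(13391) + 19092) + sqrt(39755)) = 1/(sqrt(19092 + I*sqrt(13391)) + sqrt(39755)) = 1/(sqrt(39755) + sqrt(19092 + I*sqrt(13391)))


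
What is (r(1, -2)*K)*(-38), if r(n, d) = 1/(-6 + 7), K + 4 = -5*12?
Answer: 2432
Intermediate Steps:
K = -64 (K = -4 - 5*12 = -4 - 60 = -64)
r(n, d) = 1 (r(n, d) = 1/1 = 1)
(r(1, -2)*K)*(-38) = (1*(-64))*(-38) = -64*(-38) = 2432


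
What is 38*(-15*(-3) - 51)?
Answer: -228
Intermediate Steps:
38*(-15*(-3) - 51) = 38*(45 - 51) = 38*(-6) = -228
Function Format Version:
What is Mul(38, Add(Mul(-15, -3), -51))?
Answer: -228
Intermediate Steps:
Mul(38, Add(Mul(-15, -3), -51)) = Mul(38, Add(45, -51)) = Mul(38, -6) = -228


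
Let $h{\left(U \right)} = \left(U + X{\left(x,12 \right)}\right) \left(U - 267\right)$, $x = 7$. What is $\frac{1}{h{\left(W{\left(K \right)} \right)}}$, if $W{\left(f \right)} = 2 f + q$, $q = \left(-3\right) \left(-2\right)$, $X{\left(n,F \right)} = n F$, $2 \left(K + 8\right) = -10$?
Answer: $- \frac{1}{18368} \approx -5.4442 \cdot 10^{-5}$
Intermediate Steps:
$K = -13$ ($K = -8 + \frac{1}{2} \left(-10\right) = -8 - 5 = -13$)
$X{\left(n,F \right)} = F n$
$q = 6$
$W{\left(f \right)} = 6 + 2 f$ ($W{\left(f \right)} = 2 f + 6 = 6 + 2 f$)
$h{\left(U \right)} = \left(-267 + U\right) \left(84 + U\right)$ ($h{\left(U \right)} = \left(U + 12 \cdot 7\right) \left(U - 267\right) = \left(U + 84\right) \left(-267 + U\right) = \left(84 + U\right) \left(-267 + U\right) = \left(-267 + U\right) \left(84 + U\right)$)
$\frac{1}{h{\left(W{\left(K \right)} \right)}} = \frac{1}{-22428 + \left(6 + 2 \left(-13\right)\right)^{2} - 183 \left(6 + 2 \left(-13\right)\right)} = \frac{1}{-22428 + \left(6 - 26\right)^{2} - 183 \left(6 - 26\right)} = \frac{1}{-22428 + \left(-20\right)^{2} - -3660} = \frac{1}{-22428 + 400 + 3660} = \frac{1}{-18368} = - \frac{1}{18368}$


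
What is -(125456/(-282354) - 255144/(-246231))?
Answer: -2286098480/3862461543 ≈ -0.59188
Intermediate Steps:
-(125456/(-282354) - 255144/(-246231)) = -(125456*(-1/282354) - 255144*(-1/246231)) = -(-62728/141177 + 85048/82077) = -1*2286098480/3862461543 = -2286098480/3862461543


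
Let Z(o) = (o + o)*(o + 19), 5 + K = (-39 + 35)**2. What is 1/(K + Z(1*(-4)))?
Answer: -1/109 ≈ -0.0091743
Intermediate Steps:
K = 11 (K = -5 + (-39 + 35)**2 = -5 + (-4)**2 = -5 + 16 = 11)
Z(o) = 2*o*(19 + o) (Z(o) = (2*o)*(19 + o) = 2*o*(19 + o))
1/(K + Z(1*(-4))) = 1/(11 + 2*(1*(-4))*(19 + 1*(-4))) = 1/(11 + 2*(-4)*(19 - 4)) = 1/(11 + 2*(-4)*15) = 1/(11 - 120) = 1/(-109) = -1/109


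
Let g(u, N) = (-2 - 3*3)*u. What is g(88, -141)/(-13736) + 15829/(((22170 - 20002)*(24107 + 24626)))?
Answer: 12811208817/181406448248 ≈ 0.070622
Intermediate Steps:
g(u, N) = -11*u (g(u, N) = (-2 - 9)*u = -11*u)
g(88, -141)/(-13736) + 15829/(((22170 - 20002)*(24107 + 24626))) = -11*88/(-13736) + 15829/(((22170 - 20002)*(24107 + 24626))) = -968*(-1/13736) + 15829/((2168*48733)) = 121/1717 + 15829/105653144 = 12811208817/181406448248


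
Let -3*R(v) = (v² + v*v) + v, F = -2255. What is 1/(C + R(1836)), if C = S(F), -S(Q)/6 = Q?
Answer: -1/2234346 ≈ -4.4756e-7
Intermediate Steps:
R(v) = -2*v²/3 - v/3 (R(v) = -((v² + v*v) + v)/3 = -((v² + v²) + v)/3 = -(2*v² + v)/3 = -(v + 2*v²)/3 = -2*v²/3 - v/3)
S(Q) = -6*Q
C = 13530 (C = -6*(-2255) = 13530)
1/(C + R(1836)) = 1/(13530 - ⅓*1836*(1 + 2*1836)) = 1/(13530 - ⅓*1836*(1 + 3672)) = 1/(13530 - ⅓*1836*3673) = 1/(13530 - 2247876) = 1/(-2234346) = -1/2234346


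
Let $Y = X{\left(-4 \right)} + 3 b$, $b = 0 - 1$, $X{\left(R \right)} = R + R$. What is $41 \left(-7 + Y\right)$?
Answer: $-738$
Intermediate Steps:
$X{\left(R \right)} = 2 R$
$b = -1$ ($b = 0 - 1 = -1$)
$Y = -11$ ($Y = 2 \left(-4\right) + 3 \left(-1\right) = -8 - 3 = -11$)
$41 \left(-7 + Y\right) = 41 \left(-7 - 11\right) = 41 \left(-18\right) = -738$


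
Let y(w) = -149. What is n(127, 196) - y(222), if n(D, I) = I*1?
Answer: 345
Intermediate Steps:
n(D, I) = I
n(127, 196) - y(222) = 196 - 1*(-149) = 196 + 149 = 345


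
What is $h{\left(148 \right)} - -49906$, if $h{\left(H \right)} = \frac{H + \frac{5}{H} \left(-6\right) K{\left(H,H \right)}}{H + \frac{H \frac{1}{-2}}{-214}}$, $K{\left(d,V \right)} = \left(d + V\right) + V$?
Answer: $\frac{792164144}{15873} \approx 49906.0$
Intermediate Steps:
$K{\left(d,V \right)} = d + 2 V$ ($K{\left(d,V \right)} = \left(V + d\right) + V = d + 2 V$)
$h{\left(H \right)} = \frac{428 \left(-90 + H\right)}{429 H}$ ($h{\left(H \right)} = \frac{H + \frac{5}{H} \left(-6\right) \left(H + 2 H\right)}{H + \frac{H \frac{1}{-2}}{-214}} = \frac{H + - \frac{30}{H} 3 H}{H + H \left(- \frac{1}{2}\right) \left(- \frac{1}{214}\right)} = \frac{H - 90}{H + - \frac{H}{2} \left(- \frac{1}{214}\right)} = \frac{-90 + H}{H + \frac{H}{428}} = \frac{-90 + H}{\frac{429}{428} H} = \left(-90 + H\right) \frac{428}{429 H} = \frac{428 \left(-90 + H\right)}{429 H}$)
$h{\left(148 \right)} - -49906 = \frac{428 \left(-90 + 148\right)}{429 \cdot 148} - -49906 = \frac{428}{429} \cdot \frac{1}{148} \cdot 58 + 49906 = \frac{6206}{15873} + 49906 = \frac{792164144}{15873}$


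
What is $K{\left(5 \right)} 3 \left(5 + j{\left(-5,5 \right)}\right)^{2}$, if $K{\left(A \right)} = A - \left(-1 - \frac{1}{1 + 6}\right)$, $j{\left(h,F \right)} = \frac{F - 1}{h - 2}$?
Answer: $\frac{123969}{343} \approx 361.43$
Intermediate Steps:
$j{\left(h,F \right)} = \frac{-1 + F}{-2 + h}$
$K{\left(A \right)} = \frac{8}{7} + A$ ($K{\left(A \right)} = A - \left(-1 - \frac{1}{7}\right) = A - - \frac{8}{7} = A + \frac{8}{7} = \frac{8}{7} + A$)
$K{\left(5 \right)} 3 \left(5 + j{\left(-5,5 \right)}\right)^{2} = \left(\frac{8}{7} + 5\right) 3 \left(5 + \frac{-1 + 5}{-2 - 5}\right)^{2} = \frac{43}{7} \cdot 3 \left(5 + \frac{1}{-7} \cdot 4\right)^{2} = \frac{129 \left(5 - \frac{4}{7}\right)^{2}}{7} = \frac{129 \left(\frac{31}{7}\right)^{2}}{7} = \frac{129}{7} \cdot \frac{961}{49} = \frac{123969}{343}$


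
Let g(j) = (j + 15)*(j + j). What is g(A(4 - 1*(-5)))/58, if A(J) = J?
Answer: 216/29 ≈ 7.4483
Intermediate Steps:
g(j) = 2*j*(15 + j) (g(j) = (15 + j)*(2*j) = 2*j*(15 + j))
g(A(4 - 1*(-5)))/58 = (2*(4 - 1*(-5))*(15 + (4 - 1*(-5))))/58 = (2*(4 + 5)*(15 + (4 + 5)))*(1/58) = (2*9*(15 + 9))*(1/58) = (2*9*24)*(1/58) = 432*(1/58) = 216/29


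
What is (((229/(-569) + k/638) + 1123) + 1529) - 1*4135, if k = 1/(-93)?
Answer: -50081219273/33761046 ≈ -1483.4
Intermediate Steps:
k = -1/93 ≈ -0.010753
(((229/(-569) + k/638) + 1123) + 1529) - 1*4135 = (((229/(-569) - 1/93/638) + 1123) + 1529) - 1*4135 = (((229*(-1/569) - 1/93*1/638) + 1123) + 1529) - 4135 = (((-229/569 - 1/59334) + 1123) + 1529) - 4135 = ((-13588055/33761046 + 1123) + 1529) - 4135 = (37900066603/33761046 + 1529) - 4135 = 89520705937/33761046 - 4135 = -50081219273/33761046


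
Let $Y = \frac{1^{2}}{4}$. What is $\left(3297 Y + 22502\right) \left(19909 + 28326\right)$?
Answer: $\frac{4500566675}{4} \approx 1.1251 \cdot 10^{9}$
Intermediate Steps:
$Y = \frac{1}{4}$ ($Y = 1 \cdot \frac{1}{4} = \frac{1}{4} \approx 0.25$)
$\left(3297 Y + 22502\right) \left(19909 + 28326\right) = \left(3297 \cdot \frac{1}{4} + 22502\right) \left(19909 + 28326\right) = \left(\frac{3297}{4} + 22502\right) 48235 = \frac{93305}{4} \cdot 48235 = \frac{4500566675}{4}$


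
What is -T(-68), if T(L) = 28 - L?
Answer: -96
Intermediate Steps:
-T(-68) = -(28 - 1*(-68)) = -(28 + 68) = -1*96 = -96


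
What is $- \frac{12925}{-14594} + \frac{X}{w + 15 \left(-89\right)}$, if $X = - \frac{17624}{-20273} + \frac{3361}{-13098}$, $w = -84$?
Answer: $\frac{1216925986070686}{1374737414627511} \approx 0.88521$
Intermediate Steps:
$X = \frac{162701599}{265535754}$ ($X = \left(-17624\right) \left(- \frac{1}{20273}\right) + 3361 \left(- \frac{1}{13098}\right) = \frac{17624}{20273} - \frac{3361}{13098} = \frac{162701599}{265535754} \approx 0.61273$)
$- \frac{12925}{-14594} + \frac{X}{w + 15 \left(-89\right)} = - \frac{12925}{-14594} + \frac{162701599}{265535754 \left(-84 + 15 \left(-89\right)\right)} = \left(-12925\right) \left(- \frac{1}{14594}\right) + \frac{162701599}{265535754 \left(-84 - 1335\right)} = \frac{12925}{14594} + \frac{162701599}{265535754 \left(-1419\right)} = \frac{12925}{14594} + \frac{162701599}{265535754} \left(- \frac{1}{1419}\right) = \frac{12925}{14594} - \frac{162701599}{376795234926} = \frac{1216925986070686}{1374737414627511}$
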